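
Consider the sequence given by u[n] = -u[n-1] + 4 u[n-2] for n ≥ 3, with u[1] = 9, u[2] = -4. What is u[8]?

u[3] = -(-4) + 4*9 = 40
u[4] = -40 + 4*(-4) = -56
u[5] = -(-56) + 4*40 = 216
u[6] = -216 + 4*(-56) = -440
u[7] = -(-440) + 4*216 = 1304
u[8] = -1304 + 4*(-440) = -3064

-3064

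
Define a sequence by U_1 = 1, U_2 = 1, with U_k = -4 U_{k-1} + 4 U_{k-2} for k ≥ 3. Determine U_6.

U_3 = -4·1 + 4·1 = 0
U_4 = -4·0 + 4·1 = 4
U_5 = -4·4 + 4·0 = -16
U_6 = -4·(-16) + 4·4 = 80

80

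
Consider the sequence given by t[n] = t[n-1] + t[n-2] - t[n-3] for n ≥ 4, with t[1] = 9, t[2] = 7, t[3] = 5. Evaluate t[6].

-1

t[4] = 5 + 7 - 9 = 3
t[5] = 3 + 5 - 7 = 1
t[6] = 1 + 3 - 5 = -1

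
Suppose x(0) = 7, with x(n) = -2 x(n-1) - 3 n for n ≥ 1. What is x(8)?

x(1) = -2·7 - 3 = -17
x(2) = -2·(-17) - 6 = 28
x(3) = -2·28 - 9 = -65
x(4) = -2·(-65) - 12 = 118
x(5) = -2·118 - 15 = -251
x(6) = -2·(-251) - 18 = 484
x(7) = -2·484 - 21 = -989
x(8) = -2·(-989) - 24 = 1954

1954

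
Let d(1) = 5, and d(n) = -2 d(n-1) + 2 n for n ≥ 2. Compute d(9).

d(2) = -2·5 + 4 = -6
d(3) = -2·(-6) + 6 = 18
d(4) = -2·18 + 8 = -28
d(5) = -2·(-28) + 10 = 66
d(6) = -2·66 + 12 = -120
d(7) = -2·(-120) + 14 = 254
d(8) = -2·254 + 16 = -492
d(9) = -2·(-492) + 18 = 1002

1002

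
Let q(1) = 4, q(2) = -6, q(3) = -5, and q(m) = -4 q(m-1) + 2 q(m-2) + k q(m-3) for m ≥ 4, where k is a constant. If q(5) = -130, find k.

4

q(4) = 8 + 4k
q(5) = -42 - 22k
So -42 - 22k = -130, giving k = 4.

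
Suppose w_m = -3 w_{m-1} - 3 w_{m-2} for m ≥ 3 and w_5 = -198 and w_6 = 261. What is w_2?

Rearranging, w_{m-2} = (w_m + 3 w_{m-1}) / -3.
w_4 = (261 + 3·(-198)) / -3 = -333/-3 = 111
w_3 = (-198 + 3·111) / -3 = 135/-3 = -45
w_2 = (111 + 3·(-45)) / -3 = -24/-3 = 8

8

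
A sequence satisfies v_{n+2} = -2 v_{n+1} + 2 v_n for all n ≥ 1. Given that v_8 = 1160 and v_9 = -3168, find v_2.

5

Rearranging, v_{n-2} = (v_n + 2 v_{n-1}) / 2.
v_7 = (-3168 + 2*1160) / 2 = -848/2 = -424
v_6 = (1160 + 2*(-424)) / 2 = 312/2 = 156
v_5 = (-424 + 2*156) / 2 = -112/2 = -56
v_4 = (156 + 2*(-56)) / 2 = 44/2 = 22
v_3 = (-56 + 2*22) / 2 = -12/2 = -6
v_2 = (22 + 2*(-6)) / 2 = 10/2 = 5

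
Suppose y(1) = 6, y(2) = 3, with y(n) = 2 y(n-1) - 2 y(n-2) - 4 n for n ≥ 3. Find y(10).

y(3) = 2*3 - 2*6 - 12 = -18
y(4) = 2*(-18) - 2*3 - 16 = -58
y(5) = 2*(-58) - 2*(-18) - 20 = -100
y(6) = 2*(-100) - 2*(-58) - 24 = -108
y(7) = 2*(-108) - 2*(-100) - 28 = -44
y(8) = 2*(-44) - 2*(-108) - 32 = 96
y(9) = 2*96 - 2*(-44) - 36 = 244
y(10) = 2*244 - 2*96 - 40 = 256

256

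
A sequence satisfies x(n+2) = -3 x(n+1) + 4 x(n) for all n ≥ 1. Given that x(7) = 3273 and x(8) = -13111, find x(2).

Rearranging, x(n-2) = (x(n) + 3 x(n-1)) / 4.
x(6) = (-13111 + 3(3273)) / 4 = -3292/4 = -823
x(5) = (3273 + 3(-823)) / 4 = 804/4 = 201
x(4) = (-823 + 3(201)) / 4 = -220/4 = -55
x(3) = (201 + 3(-55)) / 4 = 36/4 = 9
x(2) = (-55 + 3(9)) / 4 = -28/4 = -7

-7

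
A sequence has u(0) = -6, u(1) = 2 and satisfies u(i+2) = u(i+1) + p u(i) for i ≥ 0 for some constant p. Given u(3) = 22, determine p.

u(2) = 2 - 6p
u(3) = 2 - 4p
So 2 - 4p = 22, giving p = -5.

-5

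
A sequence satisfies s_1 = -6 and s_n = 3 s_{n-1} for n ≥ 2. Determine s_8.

-13122

s_2 = 3·(-6) = -18
s_3 = 3·(-18) = -54
s_4 = 3·(-54) = -162
s_5 = 3·(-162) = -486
s_6 = 3·(-486) = -1458
s_7 = 3·(-1458) = -4374
s_8 = 3·(-4374) = -13122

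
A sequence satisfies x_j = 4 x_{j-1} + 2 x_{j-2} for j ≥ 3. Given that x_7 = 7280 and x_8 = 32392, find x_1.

Rearranging, x_{j-2} = (x_j - 4 x_{j-1}) / 2.
x_6 = (32392 - 4(7280)) / 2 = 3272/2 = 1636
x_5 = (7280 - 4(1636)) / 2 = 736/2 = 368
x_4 = (1636 - 4(368)) / 2 = 164/2 = 82
x_3 = (368 - 4(82)) / 2 = 40/2 = 20
x_2 = (82 - 4(20)) / 2 = 2/2 = 1
x_1 = (20 - 4(1)) / 2 = 16/2 = 8

8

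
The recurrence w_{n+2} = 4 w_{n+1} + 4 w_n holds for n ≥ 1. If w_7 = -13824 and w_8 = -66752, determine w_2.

Rearranging, w_{n-2} = (w_n - 4 w_{n-1}) / 4.
w_6 = (-66752 - 4*(-13824)) / 4 = -11456/4 = -2864
w_5 = (-13824 - 4*(-2864)) / 4 = -2368/4 = -592
w_4 = (-2864 - 4*(-592)) / 4 = -496/4 = -124
w_3 = (-592 - 4*(-124)) / 4 = -96/4 = -24
w_2 = (-124 - 4*(-24)) / 4 = -28/4 = -7

-7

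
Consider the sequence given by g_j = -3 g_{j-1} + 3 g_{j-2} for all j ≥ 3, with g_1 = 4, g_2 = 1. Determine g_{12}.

g_3 = -3(1) + 3(4) = 9
g_4 = -3(9) + 3(1) = -24
g_5 = -3(-24) + 3(9) = 99
g_6 = -3(99) + 3(-24) = -369
g_7 = -3(-369) + 3(99) = 1404
g_8 = -3(1404) + 3(-369) = -5319
g_9 = -3(-5319) + 3(1404) = 20169
g_{10} = -3(20169) + 3(-5319) = -76464
g_{11} = -3(-76464) + 3(20169) = 289899
g_{12} = -3(289899) + 3(-76464) = -1099089

-1099089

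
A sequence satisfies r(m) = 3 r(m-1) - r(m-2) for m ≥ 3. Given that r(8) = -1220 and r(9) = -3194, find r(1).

-2

Rearranging, r(m-2) = -(r(m) - 3 r(m-1)).
r(7) = -(-3194 - 3*(-1220)) = -466
r(6) = -(-1220 - 3*(-466)) = -178
r(5) = -(-466 - 3*(-178)) = -68
r(4) = -(-178 - 3*(-68)) = -26
r(3) = -(-68 - 3*(-26)) = -10
r(2) = -(-26 - 3*(-10)) = -4
r(1) = -(-10 - 3*(-4)) = -2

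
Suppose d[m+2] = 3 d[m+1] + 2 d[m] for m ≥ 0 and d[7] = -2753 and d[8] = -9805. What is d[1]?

Rearranging, d[m-2] = (d[m] - 3 d[m-1]) / 2.
d[6] = (-9805 - 3*(-2753)) / 2 = -1546/2 = -773
d[5] = (-2753 - 3*(-773)) / 2 = -434/2 = -217
d[4] = (-773 - 3*(-217)) / 2 = -122/2 = -61
d[3] = (-217 - 3*(-61)) / 2 = -34/2 = -17
d[2] = (-61 - 3*(-17)) / 2 = -10/2 = -5
d[1] = (-17 - 3*(-5)) / 2 = -2/2 = -1

-1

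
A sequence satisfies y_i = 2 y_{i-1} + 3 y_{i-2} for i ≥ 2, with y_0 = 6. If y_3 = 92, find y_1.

8

Let y_1 = v.
y_2 = 18 + 2v
y_3 = 36 + 7v
So 36 + 7v = 92, giving v = 8.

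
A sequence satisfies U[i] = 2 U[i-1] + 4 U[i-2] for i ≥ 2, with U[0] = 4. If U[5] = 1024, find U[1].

8

Let U[1] = v.
U[2] = 16 + 2v
U[3] = 32 + 8v
U[4] = 128 + 24v
U[5] = 384 + 80v
So 384 + 80v = 1024, giving v = 8.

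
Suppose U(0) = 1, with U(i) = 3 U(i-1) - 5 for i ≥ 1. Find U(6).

U(1) = 3(1) - 5 = -2
U(2) = 3(-2) - 5 = -11
U(3) = 3(-11) - 5 = -38
U(4) = 3(-38) - 5 = -119
U(5) = 3(-119) - 5 = -362
U(6) = 3(-362) - 5 = -1091

-1091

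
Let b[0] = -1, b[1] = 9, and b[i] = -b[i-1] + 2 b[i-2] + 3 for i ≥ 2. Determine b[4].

b[2] = -9 + 2·(-1) + 3 = -8
b[3] = -(-8) + 2·9 + 3 = 29
b[4] = -29 + 2·(-8) + 3 = -42

-42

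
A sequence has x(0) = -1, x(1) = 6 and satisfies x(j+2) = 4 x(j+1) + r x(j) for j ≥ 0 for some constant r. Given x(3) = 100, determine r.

x(2) = 24 - r
x(3) = 96 + 2r
So 96 + 2r = 100, giving r = 2.

2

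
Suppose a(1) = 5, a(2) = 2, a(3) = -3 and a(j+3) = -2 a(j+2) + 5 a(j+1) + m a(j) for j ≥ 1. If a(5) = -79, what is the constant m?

a(4) = 16 + 5m
a(5) = -47 - 8m
So -47 - 8m = -79, giving m = 4.

4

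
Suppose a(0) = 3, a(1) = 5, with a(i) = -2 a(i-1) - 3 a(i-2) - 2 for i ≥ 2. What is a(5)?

-99

a(2) = -2*5 - 3*3 - 2 = -21
a(3) = -2*(-21) - 3*5 - 2 = 25
a(4) = -2*25 - 3*(-21) - 2 = 11
a(5) = -2*11 - 3*25 - 2 = -99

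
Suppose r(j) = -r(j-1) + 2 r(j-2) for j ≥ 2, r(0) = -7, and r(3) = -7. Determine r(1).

Let r(1) = z.
r(2) = -14 - z
r(3) = 14 + 3z
So 14 + 3z = -7, giving z = -7.

-7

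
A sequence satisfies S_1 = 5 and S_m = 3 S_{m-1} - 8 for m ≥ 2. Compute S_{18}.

129140167

The fixed point is -8/(1 - 3) = 4, so S_m - 4 = 3(S_{m-1} - 4).
Hence S_m = 1·3^{m-1} + 4.
S_{18} = 1·3^{17} + 4 = 1·129140163 + 4 = 129140167.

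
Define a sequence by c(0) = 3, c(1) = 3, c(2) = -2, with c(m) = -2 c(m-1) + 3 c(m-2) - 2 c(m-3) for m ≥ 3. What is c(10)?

c(3) = -2·(-2) + 3·3 - 2·3 = 7
c(4) = -2·7 + 3·(-2) - 2·3 = -26
c(5) = -2·(-26) + 3·7 - 2·(-2) = 77
c(6) = -2·77 + 3·(-26) - 2·7 = -246
c(7) = -2·(-246) + 3·77 - 2·(-26) = 775
c(8) = -2·775 + 3·(-246) - 2·77 = -2442
c(9) = -2·(-2442) + 3·775 - 2·(-246) = 7701
c(10) = -2·7701 + 3·(-2442) - 2·775 = -24278

-24278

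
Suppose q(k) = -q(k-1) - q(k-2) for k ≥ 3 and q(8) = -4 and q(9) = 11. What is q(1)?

Rearranging, q(k-2) = -(q(k) + q(k-1)).
q(7) = -(11 + (-4)) = -7
q(6) = -(-4 + (-7)) = 11
q(5) = -(-7 + 11) = -4
q(4) = -(11 + (-4)) = -7
q(3) = -(-4 + (-7)) = 11
q(2) = -(-7 + 11) = -4
q(1) = -(11 + (-4)) = -7

-7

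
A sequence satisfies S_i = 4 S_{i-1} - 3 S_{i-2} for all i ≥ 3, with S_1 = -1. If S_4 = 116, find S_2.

8

Let S_2 = w.
S_3 = 3 + 4w
S_4 = 12 + 13w
So 12 + 13w = 116, giving w = 8.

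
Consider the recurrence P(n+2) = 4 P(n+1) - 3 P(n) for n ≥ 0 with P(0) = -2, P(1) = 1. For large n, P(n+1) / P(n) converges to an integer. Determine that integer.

3

The characteristic equation is r^2 - 4r + 3 = 0, which factors as (r - 3)(r - 1) = 0.
So the roots are 3 and 1. Since |3| > |1| and the coefficient of 3^n is non-zero, the ratio tends to 3.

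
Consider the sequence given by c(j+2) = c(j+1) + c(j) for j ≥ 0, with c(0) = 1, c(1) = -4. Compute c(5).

c(2) = (-4) + 1 = -3
c(3) = (-3) + (-4) = -7
c(4) = (-7) + (-3) = -10
c(5) = (-10) + (-7) = -17

-17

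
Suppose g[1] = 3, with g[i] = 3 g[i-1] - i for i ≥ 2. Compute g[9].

g[2] = 3*3 - 2 = 7
g[3] = 3*7 - 3 = 18
g[4] = 3*18 - 4 = 50
g[5] = 3*50 - 5 = 145
g[6] = 3*145 - 6 = 429
g[7] = 3*429 - 7 = 1280
g[8] = 3*1280 - 8 = 3832
g[9] = 3*3832 - 9 = 11487

11487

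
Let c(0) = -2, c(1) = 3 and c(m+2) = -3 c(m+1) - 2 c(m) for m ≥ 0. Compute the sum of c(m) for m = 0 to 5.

c(2) = -3(3) - 2(-2) = -5
c(3) = -3(-5) - 2(3) = 9
c(4) = -3(9) - 2(-5) = -17
c(5) = -3(-17) - 2(9) = 33
Sum = (-2) + 3 + (-5) + 9 + (-17) + 33 = 21

21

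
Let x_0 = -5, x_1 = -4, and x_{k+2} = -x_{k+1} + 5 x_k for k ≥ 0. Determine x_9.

10381

x_2 = -(-4) + 5*(-5) = -21
x_3 = -(-21) + 5*(-4) = 1
x_4 = -1 + 5*(-21) = -106
x_5 = -(-106) + 5*1 = 111
x_6 = -111 + 5*(-106) = -641
x_7 = -(-641) + 5*111 = 1196
x_8 = -1196 + 5*(-641) = -4401
x_9 = -(-4401) + 5*1196 = 10381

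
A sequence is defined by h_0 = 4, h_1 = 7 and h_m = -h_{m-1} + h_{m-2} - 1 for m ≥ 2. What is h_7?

63

h_2 = -7 + 4 - 1 = -4
h_3 = -(-4) + 7 - 1 = 10
h_4 = -10 + (-4) - 1 = -15
h_5 = -(-15) + 10 - 1 = 24
h_6 = -24 + (-15) - 1 = -40
h_7 = -(-40) + 24 - 1 = 63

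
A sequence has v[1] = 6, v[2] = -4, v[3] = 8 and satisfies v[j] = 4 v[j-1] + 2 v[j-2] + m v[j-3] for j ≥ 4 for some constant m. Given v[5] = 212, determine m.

5

v[4] = 24 + 6m
v[5] = 112 + 20m
So 112 + 20m = 212, giving m = 5.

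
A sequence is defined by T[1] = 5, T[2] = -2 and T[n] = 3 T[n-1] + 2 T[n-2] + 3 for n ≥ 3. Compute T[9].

12425

T[3] = 3(-2) + 2(5) + 3 = 7
T[4] = 3(7) + 2(-2) + 3 = 20
T[5] = 3(20) + 2(7) + 3 = 77
T[6] = 3(77) + 2(20) + 3 = 274
T[7] = 3(274) + 2(77) + 3 = 979
T[8] = 3(979) + 2(274) + 3 = 3488
T[9] = 3(3488) + 2(979) + 3 = 12425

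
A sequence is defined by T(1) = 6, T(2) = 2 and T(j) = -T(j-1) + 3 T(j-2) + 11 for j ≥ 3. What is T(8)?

T(3) = -2 + 3*6 + 11 = 27
T(4) = -27 + 3*2 + 11 = -10
T(5) = -(-10) + 3*27 + 11 = 102
T(6) = -102 + 3*(-10) + 11 = -121
T(7) = -(-121) + 3*102 + 11 = 438
T(8) = -438 + 3*(-121) + 11 = -790

-790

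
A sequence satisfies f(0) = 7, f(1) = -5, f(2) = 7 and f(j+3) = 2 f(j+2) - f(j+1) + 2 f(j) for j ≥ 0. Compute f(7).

f(3) = 2·7 - (-5) + 2·7 = 33
f(4) = 2·33 - 7 + 2·(-5) = 49
f(5) = 2·49 - 33 + 2·7 = 79
f(6) = 2·79 - 49 + 2·33 = 175
f(7) = 2·175 - 79 + 2·49 = 369

369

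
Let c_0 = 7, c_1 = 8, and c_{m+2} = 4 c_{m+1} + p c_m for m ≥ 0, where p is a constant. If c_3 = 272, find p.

c_2 = 32 + 7p
c_3 = 128 + 36p
So 128 + 36p = 272, giving p = 4.

4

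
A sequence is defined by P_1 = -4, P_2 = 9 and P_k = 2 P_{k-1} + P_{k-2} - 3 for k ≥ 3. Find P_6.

P_3 = 2*9 + (-4) - 3 = 11
P_4 = 2*11 + 9 - 3 = 28
P_5 = 2*28 + 11 - 3 = 64
P_6 = 2*64 + 28 - 3 = 153

153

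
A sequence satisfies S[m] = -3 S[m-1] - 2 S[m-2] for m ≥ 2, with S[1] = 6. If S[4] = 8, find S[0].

-7

Let S[0] = w.
S[2] = -18 - 2w
S[3] = 42 + 6w
S[4] = -90 - 14w
So -90 - 14w = 8, giving w = -7.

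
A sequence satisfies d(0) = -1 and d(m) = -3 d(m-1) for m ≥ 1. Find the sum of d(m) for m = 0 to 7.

d(1) = -3·(-1) = 3
d(2) = -3·3 = -9
d(3) = -3·(-9) = 27
d(4) = -3·27 = -81
d(5) = -3·(-81) = 243
d(6) = -3·243 = -729
d(7) = -3·(-729) = 2187
Sum = (-1) + 3 + (-9) + 27 + (-81) + 243 + (-729) + 2187 = 1640

1640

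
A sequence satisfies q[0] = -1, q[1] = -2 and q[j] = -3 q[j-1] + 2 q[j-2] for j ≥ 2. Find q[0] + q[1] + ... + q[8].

7049

q[2] = -3(-2) + 2(-1) = 4
q[3] = -3(4) + 2(-2) = -16
q[4] = -3(-16) + 2(4) = 56
q[5] = -3(56) + 2(-16) = -200
q[6] = -3(-200) + 2(56) = 712
q[7] = -3(712) + 2(-200) = -2536
q[8] = -3(-2536) + 2(712) = 9032
Sum = (-1) + (-2) + 4 + (-16) + 56 + (-200) + 712 + (-2536) + 9032 = 7049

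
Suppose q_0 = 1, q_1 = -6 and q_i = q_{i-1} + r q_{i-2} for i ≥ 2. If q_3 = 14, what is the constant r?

q_2 = -6 + r
q_3 = -6 - 5r
So -6 - 5r = 14, giving r = -4.

-4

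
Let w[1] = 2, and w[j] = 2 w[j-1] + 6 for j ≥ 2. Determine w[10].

w[2] = 2(2) + 6 = 10
w[3] = 2(10) + 6 = 26
w[4] = 2(26) + 6 = 58
w[5] = 2(58) + 6 = 122
w[6] = 2(122) + 6 = 250
w[7] = 2(250) + 6 = 506
w[8] = 2(506) + 6 = 1018
w[9] = 2(1018) + 6 = 2042
w[10] = 2(2042) + 6 = 4090

4090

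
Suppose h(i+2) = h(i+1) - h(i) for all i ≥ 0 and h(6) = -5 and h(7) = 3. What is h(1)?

3

Rearranging, h(i-2) = -(h(i) - h(i-1)).
h(5) = -(3 - (-5)) = -8
h(4) = -(-5 - (-8)) = -3
h(3) = -(-8 - (-3)) = 5
h(2) = -(-3 - 5) = 8
h(1) = -(5 - 8) = 3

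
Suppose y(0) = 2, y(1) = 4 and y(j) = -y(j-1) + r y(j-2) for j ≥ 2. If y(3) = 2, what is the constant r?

-1

y(2) = -4 + 2r
y(3) = 4 + 2r
So 4 + 2r = 2, giving r = -1.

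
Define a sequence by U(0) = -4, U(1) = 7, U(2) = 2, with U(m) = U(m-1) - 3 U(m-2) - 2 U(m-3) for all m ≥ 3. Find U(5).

U(3) = 2 - 3(7) - 2(-4) = -11
U(4) = (-11) - 3(2) - 2(7) = -31
U(5) = (-31) - 3(-11) - 2(2) = -2

-2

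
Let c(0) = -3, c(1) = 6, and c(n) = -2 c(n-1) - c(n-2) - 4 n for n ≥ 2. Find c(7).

36

c(2) = -2(6) - (-3) - 8 = -17
c(3) = -2(-17) - 6 - 12 = 16
c(4) = -2(16) - (-17) - 16 = -31
c(5) = -2(-31) - 16 - 20 = 26
c(6) = -2(26) - (-31) - 24 = -45
c(7) = -2(-45) - 26 - 28 = 36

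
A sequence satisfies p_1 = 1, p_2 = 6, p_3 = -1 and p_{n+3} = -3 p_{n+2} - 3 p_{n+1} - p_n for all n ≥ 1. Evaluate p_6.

p_4 = -3(-1) - 3(6) - 1 = -16
p_5 = -3(-16) - 3(-1) - 6 = 45
p_6 = -3(45) - 3(-16) - (-1) = -86

-86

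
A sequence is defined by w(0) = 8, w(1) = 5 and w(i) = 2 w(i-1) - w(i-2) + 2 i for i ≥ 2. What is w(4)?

w(2) = 2(5) - 8 + 4 = 6
w(3) = 2(6) - 5 + 6 = 13
w(4) = 2(13) - 6 + 8 = 28

28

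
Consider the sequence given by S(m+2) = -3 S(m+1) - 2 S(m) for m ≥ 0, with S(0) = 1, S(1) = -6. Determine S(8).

1276

S(2) = -3*(-6) - 2*1 = 16
S(3) = -3*16 - 2*(-6) = -36
S(4) = -3*(-36) - 2*16 = 76
S(5) = -3*76 - 2*(-36) = -156
S(6) = -3*(-156) - 2*76 = 316
S(7) = -3*316 - 2*(-156) = -636
S(8) = -3*(-636) - 2*316 = 1276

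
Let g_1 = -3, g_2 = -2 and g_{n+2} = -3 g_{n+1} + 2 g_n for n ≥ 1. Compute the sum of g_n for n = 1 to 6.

g_3 = -3·(-2) + 2·(-3) = 0
g_4 = -3·0 + 2·(-2) = -4
g_5 = -3·(-4) + 2·0 = 12
g_6 = -3·12 + 2·(-4) = -44
Sum = (-3) + (-2) + 0 + (-4) + 12 + (-44) = -41

-41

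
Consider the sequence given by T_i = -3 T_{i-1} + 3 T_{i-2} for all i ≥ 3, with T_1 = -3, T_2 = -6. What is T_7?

T_3 = -3(-6) + 3(-3) = 9
T_4 = -3(9) + 3(-6) = -45
T_5 = -3(-45) + 3(9) = 162
T_6 = -3(162) + 3(-45) = -621
T_7 = -3(-621) + 3(162) = 2349

2349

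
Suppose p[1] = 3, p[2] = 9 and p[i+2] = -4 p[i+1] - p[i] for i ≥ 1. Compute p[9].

p[3] = -4·9 - 3 = -39
p[4] = -4·(-39) - 9 = 147
p[5] = -4·147 - (-39) = -549
p[6] = -4·(-549) - 147 = 2049
p[7] = -4·2049 - (-549) = -7647
p[8] = -4·(-7647) - 2049 = 28539
p[9] = -4·28539 - (-7647) = -106509

-106509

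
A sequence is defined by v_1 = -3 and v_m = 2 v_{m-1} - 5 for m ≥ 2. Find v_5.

-123

v_2 = 2*(-3) - 5 = -11
v_3 = 2*(-11) - 5 = -27
v_4 = 2*(-27) - 5 = -59
v_5 = 2*(-59) - 5 = -123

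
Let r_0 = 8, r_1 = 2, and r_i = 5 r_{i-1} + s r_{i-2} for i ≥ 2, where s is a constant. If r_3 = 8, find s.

r_2 = 10 + 8s
r_3 = 50 + 42s
So 50 + 42s = 8, giving s = -1.

-1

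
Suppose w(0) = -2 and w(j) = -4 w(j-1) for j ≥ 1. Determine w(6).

w(1) = -4·(-2) = 8
w(2) = -4·8 = -32
w(3) = -4·(-32) = 128
w(4) = -4·128 = -512
w(5) = -4·(-512) = 2048
w(6) = -4·2048 = -8192

-8192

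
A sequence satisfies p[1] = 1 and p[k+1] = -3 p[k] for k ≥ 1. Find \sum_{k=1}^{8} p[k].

p[2] = -3(1) = -3
p[3] = -3(-3) = 9
p[4] = -3(9) = -27
p[5] = -3(-27) = 81
p[6] = -3(81) = -243
p[7] = -3(-243) = 729
p[8] = -3(729) = -2187
Sum = 1 + (-3) + 9 + (-27) + 81 + (-243) + 729 + (-2187) = -1640

-1640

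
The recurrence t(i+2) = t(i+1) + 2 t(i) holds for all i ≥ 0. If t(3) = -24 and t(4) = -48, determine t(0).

-3

Rearranging, t(i-2) = (t(i) - t(i-1)) / 2.
t(2) = (-48 - (-24)) / 2 = -24/2 = -12
t(1) = (-24 - (-12)) / 2 = -12/2 = -6
t(0) = (-12 - (-6)) / 2 = -6/2 = -3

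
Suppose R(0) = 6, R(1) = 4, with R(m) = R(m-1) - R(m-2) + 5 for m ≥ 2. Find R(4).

R(2) = 4 - 6 + 5 = 3
R(3) = 3 - 4 + 5 = 4
R(4) = 4 - 3 + 5 = 6

6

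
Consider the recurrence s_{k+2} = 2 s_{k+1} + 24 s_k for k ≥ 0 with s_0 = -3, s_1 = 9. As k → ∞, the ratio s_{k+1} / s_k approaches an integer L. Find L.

The characteristic equation is r^2 - 2r - 24 = 0, which factors as (r - 6)(r + 4) = 0.
So the roots are 6 and -4. Since |6| > |-4| and the coefficient of 6^k is non-zero, the ratio tends to 6.

6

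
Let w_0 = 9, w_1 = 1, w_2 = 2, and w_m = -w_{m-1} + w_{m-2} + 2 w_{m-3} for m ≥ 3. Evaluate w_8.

34

w_3 = -2 + 1 + 2*9 = 17
w_4 = -17 + 2 + 2*1 = -13
w_5 = -(-13) + 17 + 2*2 = 34
w_6 = -34 + (-13) + 2*17 = -13
w_7 = -(-13) + 34 + 2*(-13) = 21
w_8 = -21 + (-13) + 2*34 = 34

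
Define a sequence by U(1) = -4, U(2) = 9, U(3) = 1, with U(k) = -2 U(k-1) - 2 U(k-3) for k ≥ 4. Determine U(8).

316

U(4) = -2(1) - 2(-4) = 6
U(5) = -2(6) - 2(9) = -30
U(6) = -2(-30) - 2(1) = 58
U(7) = -2(58) - 2(6) = -128
U(8) = -2(-128) - 2(-30) = 316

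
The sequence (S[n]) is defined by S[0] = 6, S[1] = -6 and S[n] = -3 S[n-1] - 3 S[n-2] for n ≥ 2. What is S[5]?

S[2] = -3*(-6) - 3*6 = 0
S[3] = -3*0 - 3*(-6) = 18
S[4] = -3*18 - 3*0 = -54
S[5] = -3*(-54) - 3*18 = 108

108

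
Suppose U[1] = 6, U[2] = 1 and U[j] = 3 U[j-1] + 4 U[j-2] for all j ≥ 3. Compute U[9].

91755

U[3] = 3·1 + 4·6 = 27
U[4] = 3·27 + 4·1 = 85
U[5] = 3·85 + 4·27 = 363
U[6] = 3·363 + 4·85 = 1429
U[7] = 3·1429 + 4·363 = 5739
U[8] = 3·5739 + 4·1429 = 22933
U[9] = 3·22933 + 4·5739 = 91755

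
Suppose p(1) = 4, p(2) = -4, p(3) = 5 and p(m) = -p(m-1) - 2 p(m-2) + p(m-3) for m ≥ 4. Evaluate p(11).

p(4) = -5 - 2·(-4) + 4 = 7
p(5) = -7 - 2·5 + (-4) = -21
p(6) = -(-21) - 2·7 + 5 = 12
p(7) = -12 - 2·(-21) + 7 = 37
p(8) = -37 - 2·12 + (-21) = -82
p(9) = -(-82) - 2·37 + 12 = 20
p(10) = -20 - 2·(-82) + 37 = 181
p(11) = -181 - 2·20 + (-82) = -303

-303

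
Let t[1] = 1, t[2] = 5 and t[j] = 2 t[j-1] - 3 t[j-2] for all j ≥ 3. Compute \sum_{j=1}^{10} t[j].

t[3] = 2(5) - 3(1) = 7
t[4] = 2(7) - 3(5) = -1
t[5] = 2(-1) - 3(7) = -23
t[6] = 2(-23) - 3(-1) = -43
t[7] = 2(-43) - 3(-23) = -17
t[8] = 2(-17) - 3(-43) = 95
t[9] = 2(95) - 3(-17) = 241
t[10] = 2(241) - 3(95) = 197
Sum = 1 + 5 + 7 + (-1) + (-23) + (-43) + (-17) + 95 + 241 + 197 = 462

462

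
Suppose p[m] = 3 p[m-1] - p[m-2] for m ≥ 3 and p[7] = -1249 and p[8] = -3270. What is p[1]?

Rearranging, p[m-2] = -(p[m] - 3 p[m-1]).
p[6] = -(-3270 - 3(-1249)) = -477
p[5] = -(-1249 - 3(-477)) = -182
p[4] = -(-477 - 3(-182)) = -69
p[3] = -(-182 - 3(-69)) = -25
p[2] = -(-69 - 3(-25)) = -6
p[1] = -(-25 - 3(-6)) = 7

7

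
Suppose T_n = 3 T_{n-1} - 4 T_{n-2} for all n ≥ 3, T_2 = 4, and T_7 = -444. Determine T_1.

Let T_1 = x.
T_3 = 12 - 4x
T_4 = 20 - 12x
T_5 = 12 - 20x
T_6 = -44 - 12x
T_7 = -180 + 44x
So -180 + 44x = -444, giving x = -6.

-6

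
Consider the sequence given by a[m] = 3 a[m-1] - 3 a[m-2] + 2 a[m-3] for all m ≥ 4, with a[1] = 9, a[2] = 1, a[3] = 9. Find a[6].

a[4] = 3*9 - 3*1 + 2*9 = 42
a[5] = 3*42 - 3*9 + 2*1 = 101
a[6] = 3*101 - 3*42 + 2*9 = 195

195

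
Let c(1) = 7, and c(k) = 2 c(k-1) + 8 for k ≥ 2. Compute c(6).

c(2) = 2*7 + 8 = 22
c(3) = 2*22 + 8 = 52
c(4) = 2*52 + 8 = 112
c(5) = 2*112 + 8 = 232
c(6) = 2*232 + 8 = 472

472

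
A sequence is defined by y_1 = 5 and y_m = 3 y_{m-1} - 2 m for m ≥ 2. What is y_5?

209

y_2 = 3·5 - 4 = 11
y_3 = 3·11 - 6 = 27
y_4 = 3·27 - 8 = 73
y_5 = 3·73 - 10 = 209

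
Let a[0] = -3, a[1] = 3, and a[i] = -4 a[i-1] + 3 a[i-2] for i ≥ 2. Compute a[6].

-9381

a[2] = -4(3) + 3(-3) = -21
a[3] = -4(-21) + 3(3) = 93
a[4] = -4(93) + 3(-21) = -435
a[5] = -4(-435) + 3(93) = 2019
a[6] = -4(2019) + 3(-435) = -9381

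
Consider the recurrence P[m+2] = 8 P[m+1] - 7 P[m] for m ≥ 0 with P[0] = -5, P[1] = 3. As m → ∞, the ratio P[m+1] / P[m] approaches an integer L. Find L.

The characteristic equation is r^2 - 8r + 7 = 0, which factors as (r - 7)(r - 1) = 0.
So the roots are 7 and 1. Since |7| > |1| and the coefficient of 7^m is non-zero, the ratio tends to 7.

7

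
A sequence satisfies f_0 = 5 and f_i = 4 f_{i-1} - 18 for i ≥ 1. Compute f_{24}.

The fixed point is -18/(1 - 4) = 6, so f_i - 6 = 4(f_{i-1} - 6).
Hence f_i = -1·4^i + 6.
f_{24} = -1·4^{24} + 6 = -1·281474976710656 + 6 = -281474976710650.

-281474976710650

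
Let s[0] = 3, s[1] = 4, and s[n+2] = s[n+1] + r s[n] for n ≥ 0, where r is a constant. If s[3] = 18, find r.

2

s[2] = 4 + 3r
s[3] = 4 + 7r
So 4 + 7r = 18, giving r = 2.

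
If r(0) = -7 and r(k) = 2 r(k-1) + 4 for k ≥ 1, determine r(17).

The fixed point is 4/(1 - 2) = -4, so r(k) + 4 = 2(r(k-1) + 4).
Hence r(k) = -3·2^k - 4.
r(17) = -3·2^{17} - 4 = -3·131072 - 4 = -393220.

-393220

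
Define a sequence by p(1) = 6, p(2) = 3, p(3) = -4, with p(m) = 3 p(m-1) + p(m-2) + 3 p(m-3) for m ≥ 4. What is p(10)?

p(4) = 3*(-4) + 3 + 3*6 = 9
p(5) = 3*9 + (-4) + 3*3 = 32
p(6) = 3*32 + 9 + 3*(-4) = 93
p(7) = 3*93 + 32 + 3*9 = 338
p(8) = 3*338 + 93 + 3*32 = 1203
p(9) = 3*1203 + 338 + 3*93 = 4226
p(10) = 3*4226 + 1203 + 3*338 = 14895

14895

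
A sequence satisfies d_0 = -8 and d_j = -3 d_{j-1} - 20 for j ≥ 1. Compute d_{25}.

The fixed point is -20/(1 + 3) = -5, so d_j + 5 = -3(d_{j-1} + 5).
Hence d_j = -3·(-3)^j - 5.
d_{25} = -3·(-3)^{25} - 5 = -3·-847288609443 - 5 = 2541865828324.

2541865828324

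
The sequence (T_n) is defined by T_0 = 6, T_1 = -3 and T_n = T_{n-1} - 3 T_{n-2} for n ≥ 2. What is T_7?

-327

T_2 = (-3) - 3·6 = -21
T_3 = (-21) - 3·(-3) = -12
T_4 = (-12) - 3·(-21) = 51
T_5 = 51 - 3·(-12) = 87
T_6 = 87 - 3·51 = -66
T_7 = (-66) - 3·87 = -327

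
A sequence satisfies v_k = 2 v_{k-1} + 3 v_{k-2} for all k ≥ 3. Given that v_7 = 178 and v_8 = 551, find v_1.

Rearranging, v_{k-2} = (v_k - 2 v_{k-1}) / 3.
v_6 = (551 - 2(178)) / 3 = 195/3 = 65
v_5 = (178 - 2(65)) / 3 = 48/3 = 16
v_4 = (65 - 2(16)) / 3 = 33/3 = 11
v_3 = (16 - 2(11)) / 3 = -6/3 = -2
v_2 = (11 - 2(-2)) / 3 = 15/3 = 5
v_1 = (-2 - 2(5)) / 3 = -12/3 = -4

-4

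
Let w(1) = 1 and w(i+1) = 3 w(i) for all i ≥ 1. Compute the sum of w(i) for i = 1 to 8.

3280

w(2) = 3·1 = 3
w(3) = 3·3 = 9
w(4) = 3·9 = 27
w(5) = 3·27 = 81
w(6) = 3·81 = 243
w(7) = 3·243 = 729
w(8) = 3·729 = 2187
Sum = 1 + 3 + 9 + 27 + 81 + 243 + 729 + 2187 = 3280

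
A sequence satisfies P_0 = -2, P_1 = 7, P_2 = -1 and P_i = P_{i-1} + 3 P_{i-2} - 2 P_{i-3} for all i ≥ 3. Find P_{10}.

1307

P_3 = (-1) + 3*7 - 2*(-2) = 24
P_4 = 24 + 3*(-1) - 2*7 = 7
P_5 = 7 + 3*24 - 2*(-1) = 81
P_6 = 81 + 3*7 - 2*24 = 54
P_7 = 54 + 3*81 - 2*7 = 283
P_8 = 283 + 3*54 - 2*81 = 283
P_9 = 283 + 3*283 - 2*54 = 1024
P_{10} = 1024 + 3*283 - 2*283 = 1307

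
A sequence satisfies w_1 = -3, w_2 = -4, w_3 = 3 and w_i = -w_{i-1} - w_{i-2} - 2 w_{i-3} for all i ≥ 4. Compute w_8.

w_4 = -3 - (-4) - 2*(-3) = 7
w_5 = -7 - 3 - 2*(-4) = -2
w_6 = -(-2) - 7 - 2*3 = -11
w_7 = -(-11) - (-2) - 2*7 = -1
w_8 = -(-1) - (-11) - 2*(-2) = 16

16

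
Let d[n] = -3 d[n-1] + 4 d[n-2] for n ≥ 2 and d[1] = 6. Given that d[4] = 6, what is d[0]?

6

Let d[0] = x.
d[2] = -18 + 4x
d[3] = 78 - 12x
d[4] = -306 + 52x
So -306 + 52x = 6, giving x = 6.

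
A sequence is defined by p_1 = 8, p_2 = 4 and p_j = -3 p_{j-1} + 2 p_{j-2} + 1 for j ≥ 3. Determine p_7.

353

p_3 = -3*4 + 2*8 + 1 = 5
p_4 = -3*5 + 2*4 + 1 = -6
p_5 = -3*(-6) + 2*5 + 1 = 29
p_6 = -3*29 + 2*(-6) + 1 = -98
p_7 = -3*(-98) + 2*29 + 1 = 353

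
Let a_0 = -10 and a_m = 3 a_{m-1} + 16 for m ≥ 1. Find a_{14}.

The fixed point is 16/(1 - 3) = -8, so a_m + 8 = 3(a_{m-1} + 8).
Hence a_m = -2·3^m - 8.
a_{14} = -2·3^{14} - 8 = -2·4782969 - 8 = -9565946.

-9565946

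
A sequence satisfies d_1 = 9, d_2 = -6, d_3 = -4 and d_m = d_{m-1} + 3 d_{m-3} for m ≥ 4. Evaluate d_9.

56

d_4 = (-4) + 3*9 = 23
d_5 = 23 + 3*(-6) = 5
d_6 = 5 + 3*(-4) = -7
d_7 = (-7) + 3*23 = 62
d_8 = 62 + 3*5 = 77
d_9 = 77 + 3*(-7) = 56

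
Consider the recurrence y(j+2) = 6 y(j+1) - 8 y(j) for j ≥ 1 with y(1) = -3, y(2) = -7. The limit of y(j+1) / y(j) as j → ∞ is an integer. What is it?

The characteristic equation is r^2 - 6r + 8 = 0, which factors as (r - 4)(r - 2) = 0.
So the roots are 4 and 2. Since |4| > |2| and the coefficient of 4^j is non-zero, the ratio tends to 4.

4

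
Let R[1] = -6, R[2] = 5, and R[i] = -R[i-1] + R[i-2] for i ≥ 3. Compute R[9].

-183

R[3] = -5 + (-6) = -11
R[4] = -(-11) + 5 = 16
R[5] = -16 + (-11) = -27
R[6] = -(-27) + 16 = 43
R[7] = -43 + (-27) = -70
R[8] = -(-70) + 43 = 113
R[9] = -113 + (-70) = -183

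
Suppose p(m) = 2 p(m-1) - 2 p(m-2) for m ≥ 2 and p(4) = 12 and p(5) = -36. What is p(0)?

-3

Rearranging, p(m-2) = (p(m) - 2 p(m-1)) / -2.
p(3) = (-36 - 2·12) / -2 = -60/-2 = 30
p(2) = (12 - 2·30) / -2 = -48/-2 = 24
p(1) = (30 - 2·24) / -2 = -18/-2 = 9
p(0) = (24 - 2·9) / -2 = 6/-2 = -3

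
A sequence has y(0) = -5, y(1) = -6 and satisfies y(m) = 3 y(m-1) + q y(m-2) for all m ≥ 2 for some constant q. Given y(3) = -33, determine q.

y(2) = -18 - 5q
y(3) = -54 - 21q
So -54 - 21q = -33, giving q = -1.

-1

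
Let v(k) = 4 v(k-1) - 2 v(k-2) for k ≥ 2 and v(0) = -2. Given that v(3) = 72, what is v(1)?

4

Let v(1) = y.
v(2) = 4 + 4y
v(3) = 16 + 14y
So 16 + 14y = 72, giving y = 4.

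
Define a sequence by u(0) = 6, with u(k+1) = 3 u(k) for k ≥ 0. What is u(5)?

u(1) = 3(6) = 18
u(2) = 3(18) = 54
u(3) = 3(54) = 162
u(4) = 3(162) = 486
u(5) = 3(486) = 1458

1458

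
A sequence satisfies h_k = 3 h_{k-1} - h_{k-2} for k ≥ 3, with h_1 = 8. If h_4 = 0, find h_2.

Let h_2 = y.
h_3 = -8 + 3y
h_4 = -24 + 8y
So -24 + 8y = 0, giving y = 3.

3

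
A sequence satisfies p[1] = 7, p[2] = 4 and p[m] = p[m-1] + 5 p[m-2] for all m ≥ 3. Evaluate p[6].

p[3] = 4 + 5·7 = 39
p[4] = 39 + 5·4 = 59
p[5] = 59 + 5·39 = 254
p[6] = 254 + 5·59 = 549

549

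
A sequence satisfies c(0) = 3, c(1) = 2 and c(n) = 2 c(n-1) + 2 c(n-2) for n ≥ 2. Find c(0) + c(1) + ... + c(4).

107

c(2) = 2·2 + 2·3 = 10
c(3) = 2·10 + 2·2 = 24
c(4) = 2·24 + 2·10 = 68
Sum = 3 + 2 + 10 + 24 + 68 = 107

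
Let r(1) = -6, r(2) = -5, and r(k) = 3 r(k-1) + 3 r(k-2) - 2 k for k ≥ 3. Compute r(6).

r(3) = 3·(-5) + 3·(-6) - 6 = -39
r(4) = 3·(-39) + 3·(-5) - 8 = -140
r(5) = 3·(-140) + 3·(-39) - 10 = -547
r(6) = 3·(-547) + 3·(-140) - 12 = -2073

-2073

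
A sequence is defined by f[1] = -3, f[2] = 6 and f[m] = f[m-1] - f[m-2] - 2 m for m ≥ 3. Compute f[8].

-6

f[3] = 6 - (-3) - 6 = 3
f[4] = 3 - 6 - 8 = -11
f[5] = (-11) - 3 - 10 = -24
f[6] = (-24) - (-11) - 12 = -25
f[7] = (-25) - (-24) - 14 = -15
f[8] = (-15) - (-25) - 16 = -6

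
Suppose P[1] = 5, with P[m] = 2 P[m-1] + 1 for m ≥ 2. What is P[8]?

767

P[2] = 2·5 + 1 = 11
P[3] = 2·11 + 1 = 23
P[4] = 2·23 + 1 = 47
P[5] = 2·47 + 1 = 95
P[6] = 2·95 + 1 = 191
P[7] = 2·191 + 1 = 383
P[8] = 2·383 + 1 = 767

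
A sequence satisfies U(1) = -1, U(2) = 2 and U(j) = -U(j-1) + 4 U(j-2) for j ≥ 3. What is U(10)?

4094

U(3) = -2 + 4·(-1) = -6
U(4) = -(-6) + 4·2 = 14
U(5) = -14 + 4·(-6) = -38
U(6) = -(-38) + 4·14 = 94
U(7) = -94 + 4·(-38) = -246
U(8) = -(-246) + 4·94 = 622
U(9) = -622 + 4·(-246) = -1606
U(10) = -(-1606) + 4·622 = 4094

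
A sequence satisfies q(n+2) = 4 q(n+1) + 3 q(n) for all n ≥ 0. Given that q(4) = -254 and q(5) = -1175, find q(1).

Rearranging, q(n-2) = (q(n) - 4 q(n-1)) / 3.
q(3) = (-1175 - 4·(-254)) / 3 = -159/3 = -53
q(2) = (-254 - 4·(-53)) / 3 = -42/3 = -14
q(1) = (-53 - 4·(-14)) / 3 = 3/3 = 1

1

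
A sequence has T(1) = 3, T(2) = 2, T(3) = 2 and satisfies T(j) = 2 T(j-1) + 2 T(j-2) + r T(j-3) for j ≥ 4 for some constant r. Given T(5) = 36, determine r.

2

T(4) = 8 + 3r
T(5) = 20 + 8r
So 20 + 8r = 36, giving r = 2.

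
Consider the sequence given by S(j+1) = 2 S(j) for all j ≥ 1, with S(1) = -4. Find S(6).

-128

S(2) = 2·(-4) = -8
S(3) = 2·(-8) = -16
S(4) = 2·(-16) = -32
S(5) = 2·(-32) = -64
S(6) = 2·(-64) = -128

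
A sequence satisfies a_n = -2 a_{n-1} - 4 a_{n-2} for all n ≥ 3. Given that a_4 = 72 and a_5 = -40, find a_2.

Rearranging, a_{n-2} = (a_n + 2 a_{n-1}) / -4.
a_3 = (-40 + 2·72) / -4 = 104/-4 = -26
a_2 = (72 + 2·(-26)) / -4 = 20/-4 = -5

-5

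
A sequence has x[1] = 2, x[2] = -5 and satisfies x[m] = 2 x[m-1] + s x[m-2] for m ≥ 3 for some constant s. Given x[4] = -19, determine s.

x[3] = -10 + 2s
x[4] = -20 - s
So -20 - s = -19, giving s = -1.

-1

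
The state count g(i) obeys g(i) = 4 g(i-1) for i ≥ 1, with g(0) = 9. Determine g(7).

147456

g(1) = 4*9 = 36
g(2) = 4*36 = 144
g(3) = 4*144 = 576
g(4) = 4*576 = 2304
g(5) = 4*2304 = 9216
g(6) = 4*9216 = 36864
g(7) = 4*36864 = 147456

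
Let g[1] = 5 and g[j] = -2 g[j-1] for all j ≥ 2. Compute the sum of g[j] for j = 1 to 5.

55

g[2] = -2(5) = -10
g[3] = -2(-10) = 20
g[4] = -2(20) = -40
g[5] = -2(-40) = 80
Sum = 5 + (-10) + 20 + (-40) + 80 = 55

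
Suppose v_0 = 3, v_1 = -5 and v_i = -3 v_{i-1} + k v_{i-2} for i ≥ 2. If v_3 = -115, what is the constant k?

5

v_2 = 15 + 3k
v_3 = -45 - 14k
So -45 - 14k = -115, giving k = 5.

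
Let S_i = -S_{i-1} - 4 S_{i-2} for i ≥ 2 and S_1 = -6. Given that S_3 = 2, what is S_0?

Let S_0 = w.
S_2 = 6 - 4w
S_3 = 18 + 4w
So 18 + 4w = 2, giving w = -4.

-4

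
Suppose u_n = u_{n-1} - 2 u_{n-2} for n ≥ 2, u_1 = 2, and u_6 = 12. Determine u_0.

1

Let u_0 = y.
u_2 = 2 - 2y
u_3 = -2 - 2y
u_4 = -6 + 2y
u_5 = -2 + 6y
u_6 = 10 + 2y
So 10 + 2y = 12, giving y = 1.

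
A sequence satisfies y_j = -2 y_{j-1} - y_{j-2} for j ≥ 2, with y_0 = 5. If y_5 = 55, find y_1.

7

Let y_1 = w.
y_2 = -5 - 2w
y_3 = 10 + 3w
y_4 = -15 - 4w
y_5 = 20 + 5w
So 20 + 5w = 55, giving w = 7.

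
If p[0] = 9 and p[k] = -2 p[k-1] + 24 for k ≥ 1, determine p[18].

262152

The fixed point is 24/(1 + 2) = 8, so p[k] - 8 = -2(p[k-1] - 8).
Hence p[k] = 1·(-2)^k + 8.
p[18] = 1·(-2)^{18} + 8 = 1·262144 + 8 = 262152.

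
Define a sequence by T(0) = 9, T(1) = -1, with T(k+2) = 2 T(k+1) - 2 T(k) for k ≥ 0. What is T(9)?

-16

T(2) = 2·(-1) - 2·9 = -20
T(3) = 2·(-20) - 2·(-1) = -38
T(4) = 2·(-38) - 2·(-20) = -36
T(5) = 2·(-36) - 2·(-38) = 4
T(6) = 2·4 - 2·(-36) = 80
T(7) = 2·80 - 2·4 = 152
T(8) = 2·152 - 2·80 = 144
T(9) = 2·144 - 2·152 = -16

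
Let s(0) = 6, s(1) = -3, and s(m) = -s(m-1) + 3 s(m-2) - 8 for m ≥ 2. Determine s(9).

s(2) = -(-3) + 3·6 - 8 = 13
s(3) = -13 + 3·(-3) - 8 = -30
s(4) = -(-30) + 3·13 - 8 = 61
s(5) = -61 + 3·(-30) - 8 = -159
s(6) = -(-159) + 3·61 - 8 = 334
s(7) = -334 + 3·(-159) - 8 = -819
s(8) = -(-819) + 3·334 - 8 = 1813
s(9) = -1813 + 3·(-819) - 8 = -4278

-4278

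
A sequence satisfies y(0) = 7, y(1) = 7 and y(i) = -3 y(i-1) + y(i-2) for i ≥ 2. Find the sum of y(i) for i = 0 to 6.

-1337

y(2) = -3(7) + 7 = -14
y(3) = -3(-14) + 7 = 49
y(4) = -3(49) + (-14) = -161
y(5) = -3(-161) + 49 = 532
y(6) = -3(532) + (-161) = -1757
Sum = 7 + 7 + (-14) + 49 + (-161) + 532 + (-1757) = -1337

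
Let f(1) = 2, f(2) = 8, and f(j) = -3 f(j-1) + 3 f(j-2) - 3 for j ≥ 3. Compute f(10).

248748

f(3) = -3·8 + 3·2 - 3 = -21
f(4) = -3·(-21) + 3·8 - 3 = 84
f(5) = -3·84 + 3·(-21) - 3 = -318
f(6) = -3·(-318) + 3·84 - 3 = 1203
f(7) = -3·1203 + 3·(-318) - 3 = -4566
f(8) = -3·(-4566) + 3·1203 - 3 = 17304
f(9) = -3·17304 + 3·(-4566) - 3 = -65613
f(10) = -3·(-65613) + 3·17304 - 3 = 248748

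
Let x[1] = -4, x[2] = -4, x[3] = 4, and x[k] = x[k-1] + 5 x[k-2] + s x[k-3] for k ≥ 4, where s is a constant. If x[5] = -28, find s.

4

x[4] = -16 - 4s
x[5] = 4 - 8s
So 4 - 8s = -28, giving s = 4.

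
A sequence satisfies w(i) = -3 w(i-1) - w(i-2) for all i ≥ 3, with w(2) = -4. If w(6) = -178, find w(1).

Let w(1) = v.
w(3) = 12 - v
w(4) = -32 + 3v
w(5) = 84 - 8v
w(6) = -220 + 21v
So -220 + 21v = -178, giving v = 2.

2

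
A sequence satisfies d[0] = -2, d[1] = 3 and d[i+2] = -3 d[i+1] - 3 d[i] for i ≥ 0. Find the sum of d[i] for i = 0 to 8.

d[2] = -3(3) - 3(-2) = -3
d[3] = -3(-3) - 3(3) = 0
d[4] = -3(0) - 3(-3) = 9
d[5] = -3(9) - 3(0) = -27
d[6] = -3(-27) - 3(9) = 54
d[7] = -3(54) - 3(-27) = -81
d[8] = -3(-81) - 3(54) = 81
Sum = (-2) + 3 + (-3) + 0 + 9 + (-27) + 54 + (-81) + 81 = 34

34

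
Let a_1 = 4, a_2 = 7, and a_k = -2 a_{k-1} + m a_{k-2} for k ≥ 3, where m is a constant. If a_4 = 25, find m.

a_3 = -14 + 4m
a_4 = 28 - m
So 28 - m = 25, giving m = 3.

3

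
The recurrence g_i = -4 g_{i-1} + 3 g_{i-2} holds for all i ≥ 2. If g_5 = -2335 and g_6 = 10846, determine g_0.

-2

Rearranging, g_{i-2} = (g_i + 4 g_{i-1}) / 3.
g_4 = (10846 + 4·(-2335)) / 3 = 1506/3 = 502
g_3 = (-2335 + 4·502) / 3 = -327/3 = -109
g_2 = (502 + 4·(-109)) / 3 = 66/3 = 22
g_1 = (-109 + 4·22) / 3 = -21/3 = -7
g_0 = (22 + 4·(-7)) / 3 = -6/3 = -2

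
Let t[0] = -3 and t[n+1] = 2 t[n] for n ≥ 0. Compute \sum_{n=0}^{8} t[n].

-1533

t[1] = 2·(-3) = -6
t[2] = 2·(-6) = -12
t[3] = 2·(-12) = -24
t[4] = 2·(-24) = -48
t[5] = 2·(-48) = -96
t[6] = 2·(-96) = -192
t[7] = 2·(-192) = -384
t[8] = 2·(-384) = -768
Sum = (-3) + (-6) + (-12) + (-24) + (-48) + (-96) + (-192) + (-384) + (-768) = -1533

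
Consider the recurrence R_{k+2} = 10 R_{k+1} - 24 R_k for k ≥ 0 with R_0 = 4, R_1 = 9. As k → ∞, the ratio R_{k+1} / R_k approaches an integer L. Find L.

6

The characteristic equation is r^2 - 10r + 24 = 0, which factors as (r - 6)(r - 4) = 0.
So the roots are 6 and 4. Since |6| > |4| and the coefficient of 6^k is non-zero, the ratio tends to 6.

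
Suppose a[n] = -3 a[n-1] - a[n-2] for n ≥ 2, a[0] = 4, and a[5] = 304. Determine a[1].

Let a[1] = z.
a[2] = -4 - 3z
a[3] = 12 + 8z
a[4] = -32 - 21z
a[5] = 84 + 55z
So 84 + 55z = 304, giving z = 4.

4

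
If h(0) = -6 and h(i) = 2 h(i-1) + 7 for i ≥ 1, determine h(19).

524281

The fixed point is 7/(1 - 2) = -7, so h(i) + 7 = 2(h(i-1) + 7).
Hence h(i) = 1·2^i - 7.
h(19) = 1·2^{19} - 7 = 1·524288 - 7 = 524281.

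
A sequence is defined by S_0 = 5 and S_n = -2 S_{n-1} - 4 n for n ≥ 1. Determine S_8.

S_1 = -2*5 - 4 = -14
S_2 = -2*(-14) - 8 = 20
S_3 = -2*20 - 12 = -52
S_4 = -2*(-52) - 16 = 88
S_5 = -2*88 - 20 = -196
S_6 = -2*(-196) - 24 = 368
S_7 = -2*368 - 28 = -764
S_8 = -2*(-764) - 32 = 1496

1496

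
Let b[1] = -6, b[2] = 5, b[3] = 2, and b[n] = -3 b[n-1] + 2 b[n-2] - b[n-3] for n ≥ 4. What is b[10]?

19316

b[4] = -3(2) + 2(5) - (-6) = 10
b[5] = -3(10) + 2(2) - 5 = -31
b[6] = -3(-31) + 2(10) - 2 = 111
b[7] = -3(111) + 2(-31) - 10 = -405
b[8] = -3(-405) + 2(111) - (-31) = 1468
b[9] = -3(1468) + 2(-405) - 111 = -5325
b[10] = -3(-5325) + 2(1468) - (-405) = 19316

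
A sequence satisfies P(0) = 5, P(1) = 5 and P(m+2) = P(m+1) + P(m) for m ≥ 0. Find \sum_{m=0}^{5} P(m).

100

P(2) = 5 + 5 = 10
P(3) = 10 + 5 = 15
P(4) = 15 + 10 = 25
P(5) = 25 + 15 = 40
Sum = 5 + 5 + 10 + 15 + 25 + 40 = 100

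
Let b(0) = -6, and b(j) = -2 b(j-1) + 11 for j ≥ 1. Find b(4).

-151

b(1) = -2(-6) + 11 = 23
b(2) = -2(23) + 11 = -35
b(3) = -2(-35) + 11 = 81
b(4) = -2(81) + 11 = -151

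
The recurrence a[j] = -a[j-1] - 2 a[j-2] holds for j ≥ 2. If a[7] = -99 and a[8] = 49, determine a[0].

-5

Rearranging, a[j-2] = (a[j] + a[j-1]) / -2.
a[6] = (49 + (-99)) / -2 = -50/-2 = 25
a[5] = (-99 + 25) / -2 = -74/-2 = 37
a[4] = (25 + 37) / -2 = 62/-2 = -31
a[3] = (37 + (-31)) / -2 = 6/-2 = -3
a[2] = (-31 + (-3)) / -2 = -34/-2 = 17
a[1] = (-3 + 17) / -2 = 14/-2 = -7
a[0] = (17 + (-7)) / -2 = 10/-2 = -5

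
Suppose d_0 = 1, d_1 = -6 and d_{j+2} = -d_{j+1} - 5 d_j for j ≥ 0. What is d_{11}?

d_2 = -(-6) - 5·1 = 1
d_3 = -1 - 5·(-6) = 29
d_4 = -29 - 5·1 = -34
d_5 = -(-34) - 5·29 = -111
d_6 = -(-111) - 5·(-34) = 281
d_7 = -281 - 5·(-111) = 274
d_8 = -274 - 5·281 = -1679
d_9 = -(-1679) - 5·274 = 309
d_{10} = -309 - 5·(-1679) = 8086
d_{11} = -8086 - 5·309 = -9631

-9631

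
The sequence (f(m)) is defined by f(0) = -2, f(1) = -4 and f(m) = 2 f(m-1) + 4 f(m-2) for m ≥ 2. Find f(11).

f(2) = 2(-4) + 4(-2) = -16
f(3) = 2(-16) + 4(-4) = -48
f(4) = 2(-48) + 4(-16) = -160
f(5) = 2(-160) + 4(-48) = -512
f(6) = 2(-512) + 4(-160) = -1664
f(7) = 2(-1664) + 4(-512) = -5376
f(8) = 2(-5376) + 4(-1664) = -17408
f(9) = 2(-17408) + 4(-5376) = -56320
f(10) = 2(-56320) + 4(-17408) = -182272
f(11) = 2(-182272) + 4(-56320) = -589824

-589824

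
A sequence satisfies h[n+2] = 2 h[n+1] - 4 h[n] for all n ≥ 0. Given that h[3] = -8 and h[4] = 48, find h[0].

1

Rearranging, h[n-2] = (h[n] - 2 h[n-1]) / -4.
h[2] = (48 - 2(-8)) / -4 = 64/-4 = -16
h[1] = (-8 - 2(-16)) / -4 = 24/-4 = -6
h[0] = (-16 - 2(-6)) / -4 = -4/-4 = 1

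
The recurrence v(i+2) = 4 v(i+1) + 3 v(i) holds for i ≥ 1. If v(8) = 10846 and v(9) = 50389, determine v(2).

-2

Rearranging, v(i-2) = (v(i) - 4 v(i-1)) / 3.
v(7) = (50389 - 4(10846)) / 3 = 7005/3 = 2335
v(6) = (10846 - 4(2335)) / 3 = 1506/3 = 502
v(5) = (2335 - 4(502)) / 3 = 327/3 = 109
v(4) = (502 - 4(109)) / 3 = 66/3 = 22
v(3) = (109 - 4(22)) / 3 = 21/3 = 7
v(2) = (22 - 4(7)) / 3 = -6/3 = -2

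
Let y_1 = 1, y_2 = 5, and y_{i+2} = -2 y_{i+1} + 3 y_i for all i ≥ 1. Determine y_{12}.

177149

y_3 = -2(5) + 3(1) = -7
y_4 = -2(-7) + 3(5) = 29
y_5 = -2(29) + 3(-7) = -79
y_6 = -2(-79) + 3(29) = 245
y_7 = -2(245) + 3(-79) = -727
y_8 = -2(-727) + 3(245) = 2189
y_9 = -2(2189) + 3(-727) = -6559
y_{10} = -2(-6559) + 3(2189) = 19685
y_{11} = -2(19685) + 3(-6559) = -59047
y_{12} = -2(-59047) + 3(19685) = 177149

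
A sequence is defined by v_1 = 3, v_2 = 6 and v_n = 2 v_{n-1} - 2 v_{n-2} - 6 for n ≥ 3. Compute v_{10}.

186

v_3 = 2(6) - 2(3) - 6 = 0
v_4 = 2(0) - 2(6) - 6 = -18
v_5 = 2(-18) - 2(0) - 6 = -42
v_6 = 2(-42) - 2(-18) - 6 = -54
v_7 = 2(-54) - 2(-42) - 6 = -30
v_8 = 2(-30) - 2(-54) - 6 = 42
v_9 = 2(42) - 2(-30) - 6 = 138
v_{10} = 2(138) - 2(42) - 6 = 186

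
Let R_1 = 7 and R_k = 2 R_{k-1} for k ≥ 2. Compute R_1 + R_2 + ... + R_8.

1785

R_2 = 2·7 = 14
R_3 = 2·14 = 28
R_4 = 2·28 = 56
R_5 = 2·56 = 112
R_6 = 2·112 = 224
R_7 = 2·224 = 448
R_8 = 2·448 = 896
Sum = 7 + 14 + 28 + 56 + 112 + 224 + 448 + 896 = 1785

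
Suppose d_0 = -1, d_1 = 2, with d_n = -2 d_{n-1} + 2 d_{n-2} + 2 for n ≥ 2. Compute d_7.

d_2 = -2(2) + 2(-1) + 2 = -4
d_3 = -2(-4) + 2(2) + 2 = 14
d_4 = -2(14) + 2(-4) + 2 = -34
d_5 = -2(-34) + 2(14) + 2 = 98
d_6 = -2(98) + 2(-34) + 2 = -262
d_7 = -2(-262) + 2(98) + 2 = 722

722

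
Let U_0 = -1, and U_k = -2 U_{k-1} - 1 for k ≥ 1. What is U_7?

85

U_1 = -2·(-1) - 1 = 1
U_2 = -2·1 - 1 = -3
U_3 = -2·(-3) - 1 = 5
U_4 = -2·5 - 1 = -11
U_5 = -2·(-11) - 1 = 21
U_6 = -2·21 - 1 = -43
U_7 = -2·(-43) - 1 = 85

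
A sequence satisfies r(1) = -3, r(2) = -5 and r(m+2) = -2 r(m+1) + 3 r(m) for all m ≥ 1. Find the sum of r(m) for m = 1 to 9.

r(3) = -2·(-5) + 3·(-3) = 1
r(4) = -2·1 + 3·(-5) = -17
r(5) = -2·(-17) + 3·1 = 37
r(6) = -2·37 + 3·(-17) = -125
r(7) = -2·(-125) + 3·37 = 361
r(8) = -2·361 + 3·(-125) = -1097
r(9) = -2·(-1097) + 3·361 = 3277
Sum = (-3) + (-5) + 1 + (-17) + 37 + (-125) + 361 + (-1097) + 3277 = 2429

2429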